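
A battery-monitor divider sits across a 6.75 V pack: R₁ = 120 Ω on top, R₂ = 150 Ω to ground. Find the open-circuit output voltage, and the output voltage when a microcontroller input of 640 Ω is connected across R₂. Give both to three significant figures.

Unloaded: 3.75 V; loaded: 3.40 V

Open-circuit: V = 6.75 × 150/(120 + 150) = 3.75 V.
With the load, R₂ becomes R₂‖R_L = 121.5 Ω, so V = 6.75 × 121.5/241.5 = 3.40 V.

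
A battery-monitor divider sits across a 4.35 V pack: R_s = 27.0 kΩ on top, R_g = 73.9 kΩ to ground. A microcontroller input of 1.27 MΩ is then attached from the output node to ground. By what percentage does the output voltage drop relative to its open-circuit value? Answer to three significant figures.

1.53 %

The divider's output (Thévenin) resistance is R_s‖R_g = 19.78 kΩ.
Fractional drop under load = R_th/(R_th + R_L) = 19.78 / (19.78 + 1270) = 0.01533.
So the output falls by 1.53 %.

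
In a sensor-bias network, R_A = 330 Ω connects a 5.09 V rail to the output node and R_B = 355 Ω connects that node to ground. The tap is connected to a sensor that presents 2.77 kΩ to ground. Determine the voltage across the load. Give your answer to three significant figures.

V_out ≈ 2.48 V

The load sits in parallel with R_B: R_B‖R_L = (355 × 2770) / (355 + 2770) = 314.7 Ω.
V_out = 5.09 × 314.7 / (330 + 314.7) = 5.09 × 314.7/644.7 = 2.48 V.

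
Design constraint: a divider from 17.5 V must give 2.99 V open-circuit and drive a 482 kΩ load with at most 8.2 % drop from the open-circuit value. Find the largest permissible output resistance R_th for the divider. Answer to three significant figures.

Loading drop = R_th/(R_th + R_L) ≤ 0.0820, so R_th ≤ R_L · ε/(1−ε) = 482 kΩ × 0.0820/0.9180 = 43.1 kΩ.
(Any R1, R2 with R2/(R1+R2) = 0.171 and R1‖R2 ≤ 43.1 kΩ will meet the spec.)

R_th ≤ 43.1 kΩ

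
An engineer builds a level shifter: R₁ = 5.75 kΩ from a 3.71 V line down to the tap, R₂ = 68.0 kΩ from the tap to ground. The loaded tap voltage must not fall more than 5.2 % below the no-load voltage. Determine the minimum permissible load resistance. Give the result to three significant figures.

Output resistance R_th = R₁‖R₂ = (5.75 × 68.0)/73.75 = 5.302 kΩ.
The fractional drop is R_th/(R_th + R_L); requiring this ≤ 0.0520 gives R_L ≥ R_th(1/0.0520 − 1) = 5.302 × 18.23 = 96.7 kΩ.

R_L(min) ≈ 96.7 kΩ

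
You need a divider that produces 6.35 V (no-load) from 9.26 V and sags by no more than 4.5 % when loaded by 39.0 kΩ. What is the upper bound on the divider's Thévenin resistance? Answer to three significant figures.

R_th ≤ 1.84 kΩ

Loading drop = R_th/(R_th + R_L) ≤ 0.0450, so R_th ≤ R_L · ε/(1−ε) = 39.0 kΩ × 0.0450/0.9550 = 1.84 kΩ.
(Any R1, R2 with R2/(R1+R2) = 0.686 and R1‖R2 ≤ 1.84 kΩ will meet the spec.)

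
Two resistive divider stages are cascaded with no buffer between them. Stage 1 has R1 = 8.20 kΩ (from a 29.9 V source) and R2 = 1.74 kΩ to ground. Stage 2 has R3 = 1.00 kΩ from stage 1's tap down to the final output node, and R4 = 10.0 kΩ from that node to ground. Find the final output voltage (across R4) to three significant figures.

V_out ≈ 4.21 V

Stage 2 presents R3+R4 = 11.00 kΩ as a load on stage 1's tap.
Stage 1's lower leg becomes R2‖(R3+R4) = 1.502 kΩ, so V_mid = 29.9 × 1.502/9.702 = 4.630 V.
Stage 2 is itself unloaded: V_out = V_mid × R4/(R3+R4) = 4.630 × 10.0/11.00 = 4.21 V.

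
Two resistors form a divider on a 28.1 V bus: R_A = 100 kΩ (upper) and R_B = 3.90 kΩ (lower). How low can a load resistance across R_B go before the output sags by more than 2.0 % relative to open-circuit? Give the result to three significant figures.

Output resistance R_th = R_A‖R_B = (100 × 3.90)/103.9 = 3.754 kΩ.
The fractional drop is R_th/(R_th + R_L); requiring this ≤ 0.0200 gives R_L ≥ R_th(1/0.0200 − 1) = 3.754 × 49.00 = 184 kΩ.

R_L(min) ≈ 184 kΩ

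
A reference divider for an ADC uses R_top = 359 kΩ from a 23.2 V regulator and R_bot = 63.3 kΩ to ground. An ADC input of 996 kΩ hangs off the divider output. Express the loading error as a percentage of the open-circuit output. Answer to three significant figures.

The divider's output (Thévenin) resistance is R_top‖R_bot = 53.81 kΩ.
Fractional drop under load = R_th/(R_th + R_L) = 53.81 / (53.81 + 996) = 0.05126.
So the output falls by 5.13 %.

5.13 %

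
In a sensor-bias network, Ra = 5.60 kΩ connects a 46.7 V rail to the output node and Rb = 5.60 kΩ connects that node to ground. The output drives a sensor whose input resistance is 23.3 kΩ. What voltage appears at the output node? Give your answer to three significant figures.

The load sits in parallel with Rb: Rb‖R_L = (5.60 × 23.3) / (5.60 + 23.3) = 4.515 kΩ.
V_out = 46.7 × 4.515 / (5.60 + 4.515) = 46.7 × 4.515/10.11 = 20.8 V.

V_out ≈ 20.8 V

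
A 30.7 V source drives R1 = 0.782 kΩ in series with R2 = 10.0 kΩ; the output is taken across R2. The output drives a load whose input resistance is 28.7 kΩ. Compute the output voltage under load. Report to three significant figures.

The load sits in parallel with R2: R2‖R_L = (10000 × 28700) / (10000 + 28700) = 7416 Ω.
V_out = 30.7 × 7416 / (782 + 7416) = 30.7 × 7416/8198 = 27.8 V.

V_out ≈ 27.8 V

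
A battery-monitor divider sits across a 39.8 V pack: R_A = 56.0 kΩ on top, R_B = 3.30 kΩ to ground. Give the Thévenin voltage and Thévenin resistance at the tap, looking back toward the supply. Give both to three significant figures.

V_th = 2.21 V, R_th = 3.12 kΩ

V_th is the open-circuit tap voltage: 39.8 × 3.30/(56.0 + 3.30) = 2.21 V.
With the supply zeroed, R_A and R_B appear in parallel from the tap: R_th = R_A‖R_B = (56.0 × 3.30)/59.30 = 3.12 kΩ.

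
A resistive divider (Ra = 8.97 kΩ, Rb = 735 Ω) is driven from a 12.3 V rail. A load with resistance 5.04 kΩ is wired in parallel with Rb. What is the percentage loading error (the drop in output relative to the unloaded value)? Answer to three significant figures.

The divider's output (Thévenin) resistance is Ra‖Rb = 679.3 Ω.
Fractional drop under load = R_th/(R_th + R_L) = 679.3 / (679.3 + 5040) = 0.1188.
So the output falls by 11.9 %.

11.9 %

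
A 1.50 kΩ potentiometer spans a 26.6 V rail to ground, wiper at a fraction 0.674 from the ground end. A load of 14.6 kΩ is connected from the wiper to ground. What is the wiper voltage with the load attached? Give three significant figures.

V ≈ 17.5 V

The wiper splits the pot into (1−α)R = 489.0 Ω above and αR = 1011 Ω below.
Lower section ‖ load = 945.5 Ω.
V_wiper = 26.6 × 945.5/(489.0 + 945.5) = 17.5 V.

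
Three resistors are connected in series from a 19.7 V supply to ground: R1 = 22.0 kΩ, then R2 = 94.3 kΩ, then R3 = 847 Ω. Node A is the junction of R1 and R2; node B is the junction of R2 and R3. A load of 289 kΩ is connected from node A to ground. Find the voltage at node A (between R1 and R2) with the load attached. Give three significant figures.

V ≈ 15.1 V

Below node A the series string R2+R3 = 95150 Ω sits in parallel with the 289000 Ω load: 71580 Ω.
V_A = 19.7 × 71580/(22000 + 71580) = 15.1 V.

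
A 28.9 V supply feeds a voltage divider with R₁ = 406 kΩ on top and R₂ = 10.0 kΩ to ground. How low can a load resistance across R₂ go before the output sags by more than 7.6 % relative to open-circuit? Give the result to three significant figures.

R_L(min) ≈ 119 kΩ

Output resistance R_th = R₁‖R₂ = (406 × 10.0)/416.0 = 9.760 kΩ.
The fractional drop is R_th/(R_th + R_L); requiring this ≤ 0.0760 gives R_L ≥ R_th(1/0.0760 − 1) = 9.760 × 12.16 = 119 kΩ.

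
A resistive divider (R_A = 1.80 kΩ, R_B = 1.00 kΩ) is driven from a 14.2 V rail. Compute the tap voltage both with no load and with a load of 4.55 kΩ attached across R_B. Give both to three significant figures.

Open-circuit: V = 14.2 × 1.00/(1.80 + 1.00) = 5.07 V.
With the load, R_B becomes R_B‖R_L = 0.8198 kΩ, so V = 14.2 × 0.8198/2.620 = 4.44 V.

Unloaded: 5.07 V; loaded: 4.44 V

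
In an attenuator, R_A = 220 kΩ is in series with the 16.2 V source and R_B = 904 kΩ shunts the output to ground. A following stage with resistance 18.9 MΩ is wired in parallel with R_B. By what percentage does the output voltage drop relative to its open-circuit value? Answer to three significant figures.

0.928 %

The divider's output (Thévenin) resistance is R_A‖R_B = 176.9 kΩ.
Fractional drop under load = R_th/(R_th + R_L) = 176.9 / (176.9 + 18900) = 0.009275.
So the output falls by 0.928 %.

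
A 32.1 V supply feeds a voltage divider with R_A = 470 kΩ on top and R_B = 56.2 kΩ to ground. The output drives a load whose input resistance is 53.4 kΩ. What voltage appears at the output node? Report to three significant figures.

V_out ≈ 1.77 V

The load sits in parallel with R_B: R_B‖R_L = (56.2 × 53.4) / (56.2 + 53.4) = 27.38 kΩ.
V_out = 32.1 × 27.38 / (470 + 27.38) = 32.1 × 27.38/497.4 = 1.77 V.
(Unloaded it would have been 3.43 V.)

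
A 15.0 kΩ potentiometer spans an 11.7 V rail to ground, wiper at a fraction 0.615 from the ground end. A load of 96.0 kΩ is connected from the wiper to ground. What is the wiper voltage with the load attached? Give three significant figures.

The wiper splits the pot into (1−α)R = 5.775 kΩ above and αR = 9.225 kΩ below.
Lower section ‖ load = 8.416 kΩ.
V_wiper = 11.7 × 8.416/(5.775 + 8.416) = 6.94 V.

V ≈ 6.94 V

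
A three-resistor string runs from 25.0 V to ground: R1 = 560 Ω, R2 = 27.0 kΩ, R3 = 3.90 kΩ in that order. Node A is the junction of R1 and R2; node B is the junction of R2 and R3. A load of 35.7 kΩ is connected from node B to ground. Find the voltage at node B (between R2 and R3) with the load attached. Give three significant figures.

At node B, R3 is in parallel with the load: R3‖R_L = 3516 Ω.
Below node A the resistance is R2 + (R3‖R_L) = 30520 Ω, so V_A = 25.0 × 30520/31080 = 24.55 V.
Then V_B = V_A × (R3‖R_L)/(R2 + R3‖R_L) = 24.55 × 3516/30520 = 2.83 V.

V ≈ 2.83 V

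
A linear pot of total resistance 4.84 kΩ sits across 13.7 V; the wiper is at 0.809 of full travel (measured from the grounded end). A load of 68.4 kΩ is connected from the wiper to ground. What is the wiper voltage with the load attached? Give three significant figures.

V ≈ 11.0 V

The wiper splits the pot into (1−α)R = 924.4 Ω above and αR = 3916 Ω below.
Lower section ‖ load = 3704 Ω.
V_wiper = 13.7 × 3704/(924.4 + 3704) = 11.0 V.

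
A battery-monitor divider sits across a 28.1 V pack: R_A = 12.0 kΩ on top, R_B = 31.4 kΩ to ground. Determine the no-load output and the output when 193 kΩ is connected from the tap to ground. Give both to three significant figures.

Open-circuit: V = 28.1 × 31.4/(12.0 + 31.4) = 20.3 V.
With the load, R_B becomes R_B‖R_L = 27.01 kΩ, so V = 28.1 × 27.01/39.01 = 19.5 V.

Unloaded: 20.3 V; loaded: 19.5 V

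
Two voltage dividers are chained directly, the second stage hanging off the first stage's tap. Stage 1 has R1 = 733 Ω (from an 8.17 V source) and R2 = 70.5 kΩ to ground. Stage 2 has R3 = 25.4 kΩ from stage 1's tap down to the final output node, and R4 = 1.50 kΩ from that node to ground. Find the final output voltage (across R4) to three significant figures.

V_out ≈ 0.439 V

Stage 2 presents R3+R4 = 26900 Ω as a load on stage 1's tap.
Stage 1's lower leg becomes R2‖(R3+R4) = 19470 Ω, so V_mid = 8.17 × 19470/20200 = 7.874 V.
Stage 2 is itself unloaded: V_out = V_mid × R4/(R3+R4) = 7.874 × 1500/26900 = 0.439 V.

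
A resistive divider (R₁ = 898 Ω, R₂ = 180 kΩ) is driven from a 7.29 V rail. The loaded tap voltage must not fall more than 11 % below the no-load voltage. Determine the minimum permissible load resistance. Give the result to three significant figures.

Output resistance R_th = R₁‖R₂ = (898 × 180000)/180900 = 893.5 Ω.
The fractional drop is R_th/(R_th + R_L); requiring this ≤ 0.110 gives R_L ≥ R_th(1/0.110 − 1) = 893.5 × 8.091 = 7.23 kΩ.

R_L(min) ≈ 7.23 kΩ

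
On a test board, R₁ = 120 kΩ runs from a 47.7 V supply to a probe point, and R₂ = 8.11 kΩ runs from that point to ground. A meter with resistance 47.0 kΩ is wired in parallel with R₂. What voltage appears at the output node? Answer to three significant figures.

V_out ≈ 2.60 V

The load sits in parallel with R₂: R₂‖R_L = (8.11 × 47.0) / (8.11 + 47.0) = 6.917 kΩ.
V_out = 47.7 × 6.917 / (120 + 6.917) = 47.7 × 6.917/126.9 = 2.60 V.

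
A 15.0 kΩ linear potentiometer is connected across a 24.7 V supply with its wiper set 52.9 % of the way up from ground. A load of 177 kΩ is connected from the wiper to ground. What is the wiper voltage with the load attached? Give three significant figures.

V ≈ 12.8 V

The wiper splits the pot into (1−α)R = 7.065 kΩ above and αR = 7.935 kΩ below.
Lower section ‖ load = 7.595 kΩ.
V_wiper = 24.7 × 7.595/(7.065 + 7.595) = 12.8 V.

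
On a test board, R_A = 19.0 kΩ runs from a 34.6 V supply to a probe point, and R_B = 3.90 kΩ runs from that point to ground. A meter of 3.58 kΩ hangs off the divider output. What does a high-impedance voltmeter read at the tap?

V_out ≈ 3.10 V

The load sits in parallel with R_B: R_B‖R_L = (3.90 × 3.58) / (3.90 + 3.58) = 1.867 kΩ.
V_out = 34.6 × 1.867 / (19.0 + 1.867) = 34.6 × 1.867/20.87 = 3.10 V.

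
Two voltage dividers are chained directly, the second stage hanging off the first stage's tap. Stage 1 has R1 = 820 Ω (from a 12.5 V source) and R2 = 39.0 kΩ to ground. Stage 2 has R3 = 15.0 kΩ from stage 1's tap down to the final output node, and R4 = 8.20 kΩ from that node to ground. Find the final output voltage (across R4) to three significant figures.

V_out ≈ 4.18 V

Stage 2 presents R3+R4 = 23200 Ω as a load on stage 1's tap.
Stage 1's lower leg becomes R2‖(R3+R4) = 14550 Ω, so V_mid = 12.5 × 14550/15370 = 11.83 V.
Stage 2 is itself unloaded: V_out = V_mid × R4/(R3+R4) = 11.83 × 8200/23200 = 4.18 V.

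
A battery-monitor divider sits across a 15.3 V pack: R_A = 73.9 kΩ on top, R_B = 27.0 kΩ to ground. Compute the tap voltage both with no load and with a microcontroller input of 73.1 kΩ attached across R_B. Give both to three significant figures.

Open-circuit: V = 15.3 × 27.0/(73.9 + 27.0) = 4.09 V.
With the load, R_B becomes R_B‖R_L = 19.72 kΩ, so V = 15.3 × 19.72/93.62 = 3.22 V.

Unloaded: 4.09 V; loaded: 3.22 V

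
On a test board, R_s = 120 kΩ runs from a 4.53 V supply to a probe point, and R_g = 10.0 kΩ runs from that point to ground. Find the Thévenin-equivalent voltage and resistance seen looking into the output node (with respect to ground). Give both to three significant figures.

V_th is the open-circuit tap voltage: 4.53 × 10.0/(120 + 10.0) = 0.348 V.
With the supply zeroed, R_s and R_g appear in parallel from the tap: R_th = R_s‖R_g = (120 × 10.0)/130.0 = 9.23 kΩ.

V_th = 0.348 V, R_th = 9.23 kΩ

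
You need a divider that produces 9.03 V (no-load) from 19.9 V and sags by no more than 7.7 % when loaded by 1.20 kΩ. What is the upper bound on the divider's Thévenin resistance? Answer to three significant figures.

R_th ≤ 100 Ω

Loading drop = R_th/(R_th + R_L) ≤ 0.0770, so R_th ≤ R_L · ε/(1−ε) = 1.20 kΩ × 0.0770/0.9230 = 100 Ω.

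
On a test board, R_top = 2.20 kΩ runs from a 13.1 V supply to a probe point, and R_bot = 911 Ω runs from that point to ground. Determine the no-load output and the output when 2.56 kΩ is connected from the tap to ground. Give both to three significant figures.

Unloaded: 3.84 V; loaded: 3.06 V

Open-circuit: V = 13.1 × 911/(2200 + 911) = 3.84 V.
With the load, R_bot becomes R_bot‖R_L = 671.9 Ω, so V = 13.1 × 671.9/2872 = 3.06 V.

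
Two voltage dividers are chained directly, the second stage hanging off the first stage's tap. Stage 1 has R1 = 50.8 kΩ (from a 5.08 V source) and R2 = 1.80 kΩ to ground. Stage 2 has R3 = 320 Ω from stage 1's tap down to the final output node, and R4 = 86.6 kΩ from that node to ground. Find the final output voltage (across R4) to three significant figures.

Stage 2 presents R3+R4 = 86920 Ω as a load on stage 1's tap.
Stage 1's lower leg becomes R2‖(R3+R4) = 1763 Ω, so V_mid = 5.08 × 1763/52560 = 0.1704 V.
Stage 2 is itself unloaded: V_out = V_mid × R4/(R3+R4) = 0.1704 × 86600/86920 = 0.170 V.

V_out ≈ 0.170 V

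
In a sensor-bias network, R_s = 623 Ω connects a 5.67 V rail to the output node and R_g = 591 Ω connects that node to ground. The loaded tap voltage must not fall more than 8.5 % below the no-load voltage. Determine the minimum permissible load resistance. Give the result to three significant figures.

Output resistance R_th = R_s‖R_g = (623 × 591)/1214 = 303.3 Ω.
The fractional drop is R_th/(R_th + R_L); requiring this ≤ 0.0850 gives R_L ≥ R_th(1/0.0850 − 1) = 303.3 × 10.76 = 3.26 kΩ.

R_L(min) ≈ 3.26 kΩ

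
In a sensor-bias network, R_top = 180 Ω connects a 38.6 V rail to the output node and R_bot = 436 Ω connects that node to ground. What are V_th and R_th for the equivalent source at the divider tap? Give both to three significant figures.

V_th = 27.3 V, R_th = 127 Ω

V_th is the open-circuit tap voltage: 38.6 × 436/(180 + 436) = 27.3 V.
With the supply zeroed, R_top and R_bot appear in parallel from the tap: R_th = R_top‖R_bot = (180 × 436)/616.0 = 127 Ω.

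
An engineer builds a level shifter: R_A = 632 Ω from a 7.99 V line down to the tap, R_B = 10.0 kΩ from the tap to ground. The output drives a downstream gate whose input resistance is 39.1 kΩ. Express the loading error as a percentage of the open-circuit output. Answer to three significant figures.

1.50 %

The divider's output (Thévenin) resistance is R_A‖R_B = 594.4 Ω.
Fractional drop under load = R_th/(R_th + R_L) = 594.4 / (594.4 + 39100) = 0.01498.
So the output falls by 1.50 %.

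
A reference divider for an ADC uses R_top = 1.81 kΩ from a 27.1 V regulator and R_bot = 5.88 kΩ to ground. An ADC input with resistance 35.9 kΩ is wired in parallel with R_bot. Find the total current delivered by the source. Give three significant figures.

I ≈ 3.95 mA

R_bot‖R_L = 5.052 kΩ, so the source sees R_top + R_bot‖R_L = 6.862 kΩ.
I = 27.1 V / 6.862 kΩ = 3.95 mA.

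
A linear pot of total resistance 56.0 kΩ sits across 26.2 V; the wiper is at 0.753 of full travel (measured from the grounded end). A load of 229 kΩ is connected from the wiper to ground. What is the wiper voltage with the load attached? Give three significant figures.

V ≈ 18.9 V

The wiper splits the pot into (1−α)R = 13.83 kΩ above and αR = 42.17 kΩ below.
Lower section ‖ load = 35.61 kΩ.
V_wiper = 26.2 × 35.61/(13.83 + 35.61) = 18.9 V.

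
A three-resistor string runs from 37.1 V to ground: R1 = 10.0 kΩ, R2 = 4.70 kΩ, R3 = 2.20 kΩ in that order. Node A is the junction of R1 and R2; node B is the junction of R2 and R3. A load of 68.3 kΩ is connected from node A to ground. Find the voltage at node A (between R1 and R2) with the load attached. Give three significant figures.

V ≈ 14.3 V

Below node A the series string R2+R3 = 6.900 kΩ sits in parallel with the 68.3 kΩ load: 6.267 kΩ.
V_A = 37.1 × 6.267/(10.0 + 6.267) = 14.3 V.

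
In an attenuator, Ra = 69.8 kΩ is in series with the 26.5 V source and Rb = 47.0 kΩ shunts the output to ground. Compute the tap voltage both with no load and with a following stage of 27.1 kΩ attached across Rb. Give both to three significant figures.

Open-circuit: V = 26.5 × 47.0/(69.8 + 47.0) = 10.7 V.
With the load, Rb becomes Rb‖R_L = 17.19 kΩ, so V = 26.5 × 17.19/86.99 = 5.24 V.

Unloaded: 10.7 V; loaded: 5.24 V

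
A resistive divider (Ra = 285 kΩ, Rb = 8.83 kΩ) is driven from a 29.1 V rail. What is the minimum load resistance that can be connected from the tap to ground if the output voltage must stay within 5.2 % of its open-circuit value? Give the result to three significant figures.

R_L(min) ≈ 156 kΩ

Output resistance R_th = Ra‖Rb = (285 × 8.83)/293.8 = 8.565 kΩ.
The fractional drop is R_th/(R_th + R_L); requiring this ≤ 0.0520 gives R_L ≥ R_th(1/0.0520 − 1) = 8.565 × 18.23 = 156 kΩ.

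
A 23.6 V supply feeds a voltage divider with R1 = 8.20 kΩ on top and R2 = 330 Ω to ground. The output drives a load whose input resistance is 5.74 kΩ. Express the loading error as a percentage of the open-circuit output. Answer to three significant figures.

5.24 %

The divider's output (Thévenin) resistance is R1‖R2 = 317.2 Ω.
Fractional drop under load = R_th/(R_th + R_L) = 317.2 / (317.2 + 5740) = 0.05237.
So the output falls by 5.24 %.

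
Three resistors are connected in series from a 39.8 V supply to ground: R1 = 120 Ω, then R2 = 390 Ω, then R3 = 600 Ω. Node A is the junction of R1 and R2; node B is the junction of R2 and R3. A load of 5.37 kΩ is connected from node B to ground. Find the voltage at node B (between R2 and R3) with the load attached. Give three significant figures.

At node B, R3 is in parallel with the load: R3‖R_L = 539.7 Ω.
Below node A the resistance is R2 + (R3‖R_L) = 929.7 Ω, so V_A = 39.8 × 929.7/1050 = 35.25 V.
Then V_B = V_A × (R3‖R_L)/(R2 + R3‖R_L) = 35.25 × 539.7/929.7 = 20.5 V.

V ≈ 20.5 V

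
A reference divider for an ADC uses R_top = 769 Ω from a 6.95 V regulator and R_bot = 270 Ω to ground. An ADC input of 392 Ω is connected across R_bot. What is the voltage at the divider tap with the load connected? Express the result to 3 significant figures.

The load sits in parallel with R_bot: R_bot‖R_L = (270 × 392) / (270 + 392) = 159.9 Ω.
V_out = 6.95 × 159.9 / (769 + 159.9) = 6.95 × 159.9/928.9 = 1.20 V.

V_out ≈ 1.20 V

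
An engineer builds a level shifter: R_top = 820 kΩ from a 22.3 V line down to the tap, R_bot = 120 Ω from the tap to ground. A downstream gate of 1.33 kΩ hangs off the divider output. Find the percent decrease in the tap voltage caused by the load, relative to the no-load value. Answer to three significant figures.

The divider's output (Thévenin) resistance is R_top‖R_bot = 120.0 Ω.
Fractional drop under load = R_th/(R_th + R_L) = 120.0 / (120.0 + 1330) = 0.08275.
So the output falls by 8.27 %.

8.27 %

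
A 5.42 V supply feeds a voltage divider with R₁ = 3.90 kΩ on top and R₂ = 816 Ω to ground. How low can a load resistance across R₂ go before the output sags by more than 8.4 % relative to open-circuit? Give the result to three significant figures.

R_L(min) ≈ 7.36 kΩ

Output resistance R_th = R₁‖R₂ = (3900 × 816)/4716 = 674.8 Ω.
The fractional drop is R_th/(R_th + R_L); requiring this ≤ 0.0840 gives R_L ≥ R_th(1/0.0840 − 1) = 674.8 × 10.90 = 7.36 kΩ.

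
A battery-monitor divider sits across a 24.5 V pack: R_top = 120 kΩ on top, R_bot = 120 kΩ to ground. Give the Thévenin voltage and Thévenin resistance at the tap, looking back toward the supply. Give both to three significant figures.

V_th is the open-circuit tap voltage: 24.5 × 120/(120 + 120) = 12.2 V.
With the supply zeroed, R_top and R_bot appear in parallel from the tap: R_th = R_top‖R_bot = (120 × 120)/240.0 = 60.0 kΩ.

V_th = 12.2 V, R_th = 60.0 kΩ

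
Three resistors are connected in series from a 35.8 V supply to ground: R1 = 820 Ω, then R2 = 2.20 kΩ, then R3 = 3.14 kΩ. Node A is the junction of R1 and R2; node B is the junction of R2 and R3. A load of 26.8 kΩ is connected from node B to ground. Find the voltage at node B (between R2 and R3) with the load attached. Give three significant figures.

V ≈ 17.3 V

At node B, R3 is in parallel with the load: R3‖R_L = 2811 Ω.
Below node A the resistance is R2 + (R3‖R_L) = 5011 Ω, so V_A = 35.8 × 5011/5831 = 30.77 V.
Then V_B = V_A × (R3‖R_L)/(R2 + R3‖R_L) = 30.77 × 2811/5011 = 17.3 V.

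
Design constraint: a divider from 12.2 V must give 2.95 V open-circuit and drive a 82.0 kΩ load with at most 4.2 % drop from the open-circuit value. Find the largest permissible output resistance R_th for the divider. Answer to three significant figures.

R_th ≤ 3.59 kΩ

Loading drop = R_th/(R_th + R_L) ≤ 0.0420, so R_th ≤ R_L · ε/(1−ε) = 82.0 kΩ × 0.0420/0.9580 = 3.59 kΩ.
(Any R1, R2 with R2/(R1+R2) = 0.242 and R1‖R2 ≤ 3.59 kΩ will meet the spec.)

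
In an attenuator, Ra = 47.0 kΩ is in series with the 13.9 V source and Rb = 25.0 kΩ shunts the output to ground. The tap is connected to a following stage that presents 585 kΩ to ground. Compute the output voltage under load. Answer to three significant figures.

The load sits in parallel with Rb: Rb‖R_L = (25.0 × 585) / (25.0 + 585) = 23.98 kΩ.
V_out = 13.9 × 23.98 / (47.0 + 23.98) = 13.9 × 23.98/70.98 = 4.70 V.
(Unloaded it would have been 4.83 V.)

V_out ≈ 4.70 V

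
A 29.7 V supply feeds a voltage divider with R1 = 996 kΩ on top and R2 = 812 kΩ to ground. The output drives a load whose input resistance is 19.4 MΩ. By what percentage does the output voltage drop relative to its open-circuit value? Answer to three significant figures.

The divider's output (Thévenin) resistance is R1‖R2 = 447.3 kΩ.
Fractional drop under load = R_th/(R_th + R_L) = 447.3 / (447.3 + 19400) = 0.02254.
So the output falls by 2.25 %.

2.25 %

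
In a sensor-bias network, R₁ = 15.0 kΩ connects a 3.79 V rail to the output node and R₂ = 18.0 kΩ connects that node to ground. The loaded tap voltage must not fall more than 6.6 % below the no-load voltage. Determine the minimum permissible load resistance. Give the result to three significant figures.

R_L(min) ≈ 116 kΩ

Output resistance R_th = R₁‖R₂ = (15.0 × 18.0)/33.00 = 8.182 kΩ.
The fractional drop is R_th/(R_th + R_L); requiring this ≤ 0.0660 gives R_L ≥ R_th(1/0.0660 − 1) = 8.182 × 14.15 = 116 kΩ.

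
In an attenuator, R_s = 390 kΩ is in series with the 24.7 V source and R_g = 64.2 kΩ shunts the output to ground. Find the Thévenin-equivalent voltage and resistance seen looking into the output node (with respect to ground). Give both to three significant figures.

V_th = 3.49 V, R_th = 55.1 kΩ

V_th is the open-circuit tap voltage: 24.7 × 64.2/(390 + 64.2) = 3.49 V.
With the supply zeroed, R_s and R_g appear in parallel from the tap: R_th = R_s‖R_g = (390 × 64.2)/454.2 = 55.1 kΩ.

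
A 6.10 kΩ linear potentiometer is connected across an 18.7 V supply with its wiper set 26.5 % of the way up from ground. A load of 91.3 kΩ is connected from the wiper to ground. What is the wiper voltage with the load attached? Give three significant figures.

V ≈ 4.89 V

The wiper splits the pot into (1−α)R = 4.484 kΩ above and αR = 1.617 kΩ below.
Lower section ‖ load = 1.588 kΩ.
V_wiper = 18.7 × 1.588/(4.484 + 1.588) = 4.89 V.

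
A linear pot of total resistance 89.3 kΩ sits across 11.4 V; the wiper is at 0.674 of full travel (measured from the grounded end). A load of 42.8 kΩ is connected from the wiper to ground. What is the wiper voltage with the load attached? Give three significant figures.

The wiper splits the pot into (1−α)R = 29.11 kΩ above and αR = 60.19 kΩ below.
Lower section ‖ load = 25.01 kΩ.
V_wiper = 11.4 × 25.01/(29.11 + 25.01) = 5.27 V.

V ≈ 5.27 V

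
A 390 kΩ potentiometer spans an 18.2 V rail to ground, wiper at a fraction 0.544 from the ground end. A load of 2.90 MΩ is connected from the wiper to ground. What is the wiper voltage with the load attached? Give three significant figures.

The wiper splits the pot into (1−α)R = 177.8 kΩ above and αR = 212.2 kΩ below.
Lower section ‖ load = 197.7 kΩ.
V_wiper = 18.2 × 197.7/(177.8 + 197.7) = 9.58 V.

V ≈ 9.58 V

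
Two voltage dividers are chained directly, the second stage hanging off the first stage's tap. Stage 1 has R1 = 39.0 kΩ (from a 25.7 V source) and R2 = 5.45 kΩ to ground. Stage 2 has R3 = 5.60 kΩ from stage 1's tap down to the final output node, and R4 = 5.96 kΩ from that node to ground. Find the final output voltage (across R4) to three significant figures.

Stage 2 presents R3+R4 = 11.56 kΩ as a load on stage 1's tap.
Stage 1's lower leg becomes R2‖(R3+R4) = 3.704 kΩ, so V_mid = 25.7 × 3.704/42.70 = 2.229 V.
Stage 2 is itself unloaded: V_out = V_mid × R4/(R3+R4) = 2.229 × 5.96/11.56 = 1.15 V.

V_out ≈ 1.15 V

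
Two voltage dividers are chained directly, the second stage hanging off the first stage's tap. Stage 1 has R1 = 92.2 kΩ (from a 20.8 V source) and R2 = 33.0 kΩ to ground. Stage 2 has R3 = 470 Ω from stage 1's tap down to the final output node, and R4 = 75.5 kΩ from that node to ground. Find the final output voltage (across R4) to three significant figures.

Stage 2 presents R3+R4 = 75970 Ω as a load on stage 1's tap.
Stage 1's lower leg becomes R2‖(R3+R4) = 23010 Ω, so V_mid = 20.8 × 23010/115200 = 4.154 V.
Stage 2 is itself unloaded: V_out = V_mid × R4/(R3+R4) = 4.154 × 75500/75970 = 4.13 V.

V_out ≈ 4.13 V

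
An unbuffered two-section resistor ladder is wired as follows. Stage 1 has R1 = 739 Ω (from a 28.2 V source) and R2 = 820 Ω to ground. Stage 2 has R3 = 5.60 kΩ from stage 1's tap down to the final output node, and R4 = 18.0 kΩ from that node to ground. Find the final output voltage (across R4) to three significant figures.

V_out ≈ 11.1 V

Stage 2 presents R3+R4 = 23600 Ω as a load on stage 1's tap.
Stage 1's lower leg becomes R2‖(R3+R4) = 792.5 Ω, so V_mid = 28.2 × 792.5/1531 = 14.59 V.
Stage 2 is itself unloaded: V_out = V_mid × R4/(R3+R4) = 14.59 × 18000/23600 = 11.1 V.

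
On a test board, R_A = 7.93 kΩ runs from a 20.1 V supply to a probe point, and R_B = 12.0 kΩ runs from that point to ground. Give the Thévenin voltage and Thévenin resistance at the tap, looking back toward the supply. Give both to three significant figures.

V_th = 12.1 V, R_th = 4.77 kΩ

V_th is the open-circuit tap voltage: 20.1 × 12.0/(7.93 + 12.0) = 12.1 V.
With the supply zeroed, R_A and R_B appear in parallel from the tap: R_th = R_A‖R_B = (7.93 × 12.0)/19.93 = 4.77 kΩ.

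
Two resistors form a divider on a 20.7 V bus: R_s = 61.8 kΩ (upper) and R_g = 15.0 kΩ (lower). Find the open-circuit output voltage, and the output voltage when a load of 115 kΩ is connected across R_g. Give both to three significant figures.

Unloaded: 4.04 V; loaded: 3.66 V

Open-circuit: V = 20.7 × 15.0/(61.8 + 15.0) = 4.04 V.
With the load, R_g becomes R_g‖R_L = 13.27 kΩ, so V = 20.7 × 13.27/75.07 = 3.66 V.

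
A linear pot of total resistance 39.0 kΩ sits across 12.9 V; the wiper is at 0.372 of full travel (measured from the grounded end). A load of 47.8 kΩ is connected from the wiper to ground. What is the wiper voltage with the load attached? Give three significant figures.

The wiper splits the pot into (1−α)R = 24.49 kΩ above and αR = 14.51 kΩ below.
Lower section ‖ load = 11.13 kΩ.
V_wiper = 12.9 × 11.13/(24.49 + 11.13) = 4.03 V.

V ≈ 4.03 V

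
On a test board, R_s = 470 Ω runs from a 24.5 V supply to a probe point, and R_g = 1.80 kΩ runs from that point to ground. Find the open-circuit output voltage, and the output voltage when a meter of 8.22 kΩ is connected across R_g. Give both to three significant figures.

Unloaded: 19.4 V; loaded: 18.6 V

Open-circuit: V = 24.5 × 1800/(470 + 1800) = 19.4 V.
With the load, R_g becomes R_g‖R_L = 1477 Ω, so V = 24.5 × 1477/1947 = 18.6 V.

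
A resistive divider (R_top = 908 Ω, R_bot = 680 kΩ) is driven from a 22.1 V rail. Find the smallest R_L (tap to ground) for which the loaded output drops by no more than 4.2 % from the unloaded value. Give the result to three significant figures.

R_L(min) ≈ 20.7 kΩ

Output resistance R_th = R_top‖R_bot = (908 × 680000)/680900 = 906.8 Ω.
The fractional drop is R_th/(R_th + R_L); requiring this ≤ 0.0420 gives R_L ≥ R_th(1/0.0420 − 1) = 906.8 × 22.81 = 20.7 kΩ.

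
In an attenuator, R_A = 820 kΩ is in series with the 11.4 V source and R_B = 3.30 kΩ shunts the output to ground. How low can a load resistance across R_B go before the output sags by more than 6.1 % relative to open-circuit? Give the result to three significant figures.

R_L(min) ≈ 50.6 kΩ

Output resistance R_th = R_A‖R_B = (820 × 3.30)/823.3 = 3.287 kΩ.
The fractional drop is R_th/(R_th + R_L); requiring this ≤ 0.0610 gives R_L ≥ R_th(1/0.0610 − 1) = 3.287 × 15.39 = 50.6 kΩ.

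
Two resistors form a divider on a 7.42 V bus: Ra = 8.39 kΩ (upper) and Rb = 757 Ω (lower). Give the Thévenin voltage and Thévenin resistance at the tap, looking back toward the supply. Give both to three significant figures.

V_th is the open-circuit tap voltage: 7.42 × 757/(8390 + 757) = 0.614 V.
With the supply zeroed, Ra and Rb appear in parallel from the tap: R_th = Ra‖Rb = (8390 × 757)/9147 = 694 Ω.

V_th = 0.614 V, R_th = 694 Ω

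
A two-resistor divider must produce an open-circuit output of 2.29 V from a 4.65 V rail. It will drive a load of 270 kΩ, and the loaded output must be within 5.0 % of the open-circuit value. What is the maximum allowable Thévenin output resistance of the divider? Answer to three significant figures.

Loading drop = R_th/(R_th + R_L) ≤ 0.0500, so R_th ≤ R_L · ε/(1−ε) = 270 kΩ × 0.0500/0.9500 = 14.2 kΩ.

R_th ≤ 14.2 kΩ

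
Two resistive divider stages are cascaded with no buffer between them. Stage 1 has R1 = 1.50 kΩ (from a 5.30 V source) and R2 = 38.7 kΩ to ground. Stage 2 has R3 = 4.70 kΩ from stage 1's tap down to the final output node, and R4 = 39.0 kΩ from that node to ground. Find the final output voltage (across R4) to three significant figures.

Stage 2 presents R3+R4 = 43.70 kΩ as a load on stage 1's tap.
Stage 1's lower leg becomes R2‖(R3+R4) = 20.52 kΩ, so V_mid = 5.30 × 20.52/22.02 = 4.939 V.
Stage 2 is itself unloaded: V_out = V_mid × R4/(R3+R4) = 4.939 × 39.0/43.70 = 4.41 V.

V_out ≈ 4.41 V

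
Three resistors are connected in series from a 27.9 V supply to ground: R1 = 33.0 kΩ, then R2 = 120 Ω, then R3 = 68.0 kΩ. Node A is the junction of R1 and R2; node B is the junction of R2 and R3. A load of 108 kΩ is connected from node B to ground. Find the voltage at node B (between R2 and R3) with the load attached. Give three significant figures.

At node B, R3 is in parallel with the load: R3‖R_L = 41730 Ω.
Below node A the resistance is R2 + (R3‖R_L) = 41850 Ω, so V_A = 27.9 × 41850/74850 = 15.60 V.
Then V_B = V_A × (R3‖R_L)/(R2 + R3‖R_L) = 15.60 × 41730/41850 = 15.6 V.

V ≈ 15.6 V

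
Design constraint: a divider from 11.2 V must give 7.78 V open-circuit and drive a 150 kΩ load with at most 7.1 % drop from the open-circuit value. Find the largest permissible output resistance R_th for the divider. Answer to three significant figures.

R_th ≤ 11.5 kΩ

Loading drop = R_th/(R_th + R_L) ≤ 0.0710, so R_th ≤ R_L · ε/(1−ε) = 150 kΩ × 0.0710/0.9290 = 11.5 kΩ.
(Any R1, R2 with R2/(R1+R2) = 0.695 and R1‖R2 ≤ 11.5 kΩ will meet the spec.)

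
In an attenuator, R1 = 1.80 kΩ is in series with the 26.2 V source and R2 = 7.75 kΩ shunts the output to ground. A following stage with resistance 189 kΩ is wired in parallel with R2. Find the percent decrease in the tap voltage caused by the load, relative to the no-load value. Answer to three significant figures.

0.767 %

The divider's output (Thévenin) resistance is R1‖R2 = 1.461 kΩ.
Fractional drop under load = R_th/(R_th + R_L) = 1.461 / (1.461 + 189) = 0.007669.
So the output falls by 0.767 %.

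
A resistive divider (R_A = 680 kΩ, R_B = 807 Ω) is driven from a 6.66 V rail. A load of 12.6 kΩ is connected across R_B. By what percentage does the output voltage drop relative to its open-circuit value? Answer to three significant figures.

6.01 %

The divider's output (Thévenin) resistance is R_A‖R_B = 806.0 Ω.
Fractional drop under load = R_th/(R_th + R_L) = 806.0 / (806.0 + 12600) = 0.06013.
So the output falls by 6.01 %.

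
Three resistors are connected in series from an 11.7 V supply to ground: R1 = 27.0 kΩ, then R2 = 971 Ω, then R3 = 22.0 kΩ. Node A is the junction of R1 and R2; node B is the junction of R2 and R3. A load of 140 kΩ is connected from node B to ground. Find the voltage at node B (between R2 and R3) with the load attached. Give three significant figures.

At node B, R3 is in parallel with the load: R3‖R_L = 19010 Ω.
Below node A the resistance is R2 + (R3‖R_L) = 19980 Ω, so V_A = 11.7 × 19980/46980 = 4.976 V.
Then V_B = V_A × (R3‖R_L)/(R2 + R3‖R_L) = 4.976 × 19010/19980 = 4.73 V.

V ≈ 4.73 V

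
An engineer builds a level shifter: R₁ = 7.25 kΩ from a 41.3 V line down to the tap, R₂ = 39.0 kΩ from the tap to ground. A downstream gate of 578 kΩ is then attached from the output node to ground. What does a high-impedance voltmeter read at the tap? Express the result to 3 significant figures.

The load sits in parallel with R₂: R₂‖R_L = (39.0 × 578) / (39.0 + 578) = 36.53 kΩ.
V_out = 41.3 × 36.53 / (7.25 + 36.53) = 41.3 × 36.53/43.78 = 34.5 V.

V_out ≈ 34.5 V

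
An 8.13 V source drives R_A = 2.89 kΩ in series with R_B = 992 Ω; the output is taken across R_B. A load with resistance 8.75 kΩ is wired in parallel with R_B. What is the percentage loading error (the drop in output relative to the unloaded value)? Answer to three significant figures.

The divider's output (Thévenin) resistance is R_A‖R_B = 738.5 Ω.
Fractional drop under load = R_th/(R_th + R_L) = 738.5 / (738.5 + 8750) = 0.07783.
So the output falls by 7.78 %.

7.78 %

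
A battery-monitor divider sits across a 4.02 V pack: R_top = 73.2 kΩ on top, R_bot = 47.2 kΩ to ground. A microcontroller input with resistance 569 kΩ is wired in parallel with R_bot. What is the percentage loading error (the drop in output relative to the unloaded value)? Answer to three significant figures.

The divider's output (Thévenin) resistance is R_top‖R_bot = 28.70 kΩ.
Fractional drop under load = R_th/(R_th + R_L) = 28.70 / (28.70 + 569) = 0.04801.
So the output falls by 4.80 %.

4.80 %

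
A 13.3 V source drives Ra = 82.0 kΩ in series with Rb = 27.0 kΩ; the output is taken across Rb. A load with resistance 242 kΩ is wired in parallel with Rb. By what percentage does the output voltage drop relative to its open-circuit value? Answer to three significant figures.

7.74 %

The divider's output (Thévenin) resistance is Ra‖Rb = 20.31 kΩ.
Fractional drop under load = R_th/(R_th + R_L) = 20.31 / (20.31 + 242) = 0.07743.
So the output falls by 7.74 %.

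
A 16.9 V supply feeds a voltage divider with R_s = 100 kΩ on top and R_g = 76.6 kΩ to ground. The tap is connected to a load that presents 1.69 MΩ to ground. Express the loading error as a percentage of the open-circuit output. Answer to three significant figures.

The divider's output (Thévenin) resistance is R_s‖R_g = 43.37 kΩ.
Fractional drop under load = R_th/(R_th + R_L) = 43.37 / (43.37 + 1690) = 0.02502.
So the output falls by 2.50 %.

2.50 %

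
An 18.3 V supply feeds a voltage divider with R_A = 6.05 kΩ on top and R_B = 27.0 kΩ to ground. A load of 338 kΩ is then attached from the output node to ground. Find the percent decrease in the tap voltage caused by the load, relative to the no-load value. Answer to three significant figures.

The divider's output (Thévenin) resistance is R_A‖R_B = 4.943 kΩ.
Fractional drop under load = R_th/(R_th + R_L) = 4.943 / (4.943 + 338) = 0.01441.
So the output falls by 1.44 %.

1.44 %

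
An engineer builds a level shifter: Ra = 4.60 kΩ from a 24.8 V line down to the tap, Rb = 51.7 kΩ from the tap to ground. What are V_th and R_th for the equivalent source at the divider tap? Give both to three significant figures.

V_th is the open-circuit tap voltage: 24.8 × 51.7/(4.60 + 51.7) = 22.8 V.
With the supply zeroed, Ra and Rb appear in parallel from the tap: R_th = Ra‖Rb = (4.60 × 51.7)/56.30 = 4.22 kΩ.

V_th = 22.8 V, R_th = 4.22 kΩ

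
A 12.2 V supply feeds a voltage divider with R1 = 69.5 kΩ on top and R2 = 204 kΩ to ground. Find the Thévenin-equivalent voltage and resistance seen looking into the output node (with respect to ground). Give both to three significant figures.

V_th is the open-circuit tap voltage: 12.2 × 204/(69.5 + 204) = 9.10 V.
With the supply zeroed, R1 and R2 appear in parallel from the tap: R_th = R1‖R2 = (69.5 × 204)/273.5 = 51.8 kΩ.

V_th = 9.10 V, R_th = 51.8 kΩ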